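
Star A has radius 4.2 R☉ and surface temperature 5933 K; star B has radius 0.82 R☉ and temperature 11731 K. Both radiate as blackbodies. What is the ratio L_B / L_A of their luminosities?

L_B/L_A ≈ 0.583

L = 4πR²σT⁴ ∝ R²T⁴, so L_B/L_A = (0.82/4.2)² × (11731/5933)⁴ = 0.0381 × 15.3 = 0.583.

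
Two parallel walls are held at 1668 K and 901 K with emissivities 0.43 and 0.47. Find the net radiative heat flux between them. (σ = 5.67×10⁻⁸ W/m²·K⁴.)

For two large parallel gray plates, q = σ(T₁⁴ − T₂⁴) / (1/ε₁ + 1/ε₂ − 1).
1/ε₁ + 1/ε₂ − 1 = 1/0.43 + 1/0.47 − 1 = 3.453.
T₁⁴ − T₂⁴ = 7.74×10^12 − 6.59×10^11 = 7.08×10^12 K⁴.
q = 5.67×10⁻⁸ × 7.08×10^12 / 3.453 = 1.16×10^5 W/m².

q ≈ 1.16×10^5 W/m²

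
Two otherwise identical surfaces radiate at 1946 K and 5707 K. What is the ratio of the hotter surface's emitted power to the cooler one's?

P ∝ T⁴, so the ratio is (5707/1946)⁴ = (2.933)⁴ = 74.0.

ratio ≈ 74.0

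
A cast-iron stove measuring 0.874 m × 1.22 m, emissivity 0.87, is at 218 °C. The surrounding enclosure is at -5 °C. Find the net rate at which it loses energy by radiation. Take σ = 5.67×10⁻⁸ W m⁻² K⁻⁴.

Q ≈ 2790 W

A = 0.874 × 1.22 = 1.07 m².
Convert: 218 °C = 491 K; -5 °C = 268 K.
Q = εσA(T⁴ − T_s⁴). T⁴ − T_s⁴ = (491)⁴ − (268)⁴ = 5.81×10^10 − 5.16×10^9 = 5.30×10^10 K⁴.
Q = 0.87 × 5.67×10⁻⁸ × 1.07 × 5.30×10^10 = 2790 W.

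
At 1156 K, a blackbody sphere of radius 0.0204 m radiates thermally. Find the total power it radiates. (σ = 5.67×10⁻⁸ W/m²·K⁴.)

P ≈ 530 W

A = 4πr² = 4π × (0.0204)² = 5.23×10^-3 m².
P = σAT⁴ = 5.67×10⁻⁸ × 5.23×10^-3 × (1156)⁴ = 5.67×10⁻⁸ × 5.23×10^-3 × 1.79×10^12.
P = 530 W.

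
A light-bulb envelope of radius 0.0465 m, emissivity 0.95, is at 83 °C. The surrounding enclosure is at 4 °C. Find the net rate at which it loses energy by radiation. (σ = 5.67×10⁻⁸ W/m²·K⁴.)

A = 4πr² = 4π × (0.0465)² = 0.0272 m².
Convert: 83 °C = 356 K; 4 °C = 277 K.
Q = εσA(T⁴ − T_s⁴). T⁴ − T_s⁴ = (356)⁴ − (277)⁴ = 1.61×10^10 − 5.89×10^9 = 1.02×10^10 K⁴.
Q = 0.95 × 5.67×10⁻⁸ × 0.0272 × 1.02×10^10 = 14.9 W.

Q ≈ 14.9 W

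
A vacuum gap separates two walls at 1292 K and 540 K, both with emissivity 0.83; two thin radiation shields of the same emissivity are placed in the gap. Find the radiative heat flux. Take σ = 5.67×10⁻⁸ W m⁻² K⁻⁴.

Each of the 3 gaps contributes resistance (2/ε − 1) = 2/0.83 − 1 = 1.410; total = 4.229.
q = σ(T₁⁴ − T₂⁴) / 4.229 = 5.67×10⁻⁸ × 2.70×10^12 / 4.229 = 36200 W/m².

q ≈ 36200 W/m²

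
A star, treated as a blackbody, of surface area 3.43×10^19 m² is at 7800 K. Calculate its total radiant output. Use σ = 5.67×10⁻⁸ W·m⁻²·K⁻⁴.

P ≈ 7.20×10^27 W

P = σAT⁴ = 5.67×10⁻⁸ × 3.43×10^19 × (7800)⁴ = 5.67×10⁻⁸ × 3.43×10^19 × 3.70×10^15.
P = 7.20×10^27 W.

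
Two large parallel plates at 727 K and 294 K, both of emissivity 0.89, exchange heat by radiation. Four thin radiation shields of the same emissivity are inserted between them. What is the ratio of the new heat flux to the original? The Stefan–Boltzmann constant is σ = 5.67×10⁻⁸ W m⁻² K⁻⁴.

ratio ≈ 0.200

With N identical shields there are N+1 = 5 gaps in series, each with the same radiative resistance, so the flux falls to 1/(N+1) of its unshielded value.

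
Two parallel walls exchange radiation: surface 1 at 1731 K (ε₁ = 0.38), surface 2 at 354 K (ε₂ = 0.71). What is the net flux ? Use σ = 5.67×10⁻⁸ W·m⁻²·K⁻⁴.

For two large parallel gray plates, q = σ(T₁⁴ − T₂⁴) / (1/ε₁ + 1/ε₂ − 1).
1/ε₁ + 1/ε₂ − 1 = 1/0.38 + 1/0.71 − 1 = 3.040.
T₁⁴ − T₂⁴ = 8.98×10^12 − 1.57×10^10 = 8.96×10^12 K⁴.
q = 5.67×10⁻⁸ × 8.96×10^12 / 3.040 = 1.67×10^5 W/m².

q ≈ 1.67×10^5 W/m²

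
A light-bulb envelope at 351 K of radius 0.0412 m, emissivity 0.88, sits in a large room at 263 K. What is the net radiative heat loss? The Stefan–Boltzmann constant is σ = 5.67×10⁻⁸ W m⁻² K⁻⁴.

Q ≈ 11.1 W

A = 4πr² = 4π × (0.0412)² = 0.0213 m².
Q = εσA(T⁴ − T_s⁴). T⁴ − T_s⁴ = (351)⁴ − (263)⁴ = 1.52×10^10 − 4.78×10^9 = 1.04×10^10 K⁴.
Q = 0.88 × 5.67×10⁻⁸ × 0.0213 × 1.04×10^10 = 11.1 W.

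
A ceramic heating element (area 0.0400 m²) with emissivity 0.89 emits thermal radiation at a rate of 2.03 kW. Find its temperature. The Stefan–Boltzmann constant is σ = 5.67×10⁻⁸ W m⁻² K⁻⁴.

From P = εσAT⁴, T = (P / εσA)^(1/4) = (2030 / (0.89 × 5.67×10⁻⁸ × 0.0400))^(1/4).
T = (1.01×10^12)^(1/4) = 1000 K.

T ≈ 1000 K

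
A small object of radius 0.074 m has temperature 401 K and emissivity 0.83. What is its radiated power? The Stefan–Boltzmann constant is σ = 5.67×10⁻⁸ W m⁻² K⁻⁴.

A = 4πr² = 4π × (0.074)² = 0.0688 m².
P = εσAT⁴ = 0.83 × 5.67×10⁻⁸ × 0.0688 × (401)⁴ = 0.83 × 5.67×10⁻⁸ × 0.0688 × 2.59×10^10.
P = 83.7 W.

P ≈ 83.7 W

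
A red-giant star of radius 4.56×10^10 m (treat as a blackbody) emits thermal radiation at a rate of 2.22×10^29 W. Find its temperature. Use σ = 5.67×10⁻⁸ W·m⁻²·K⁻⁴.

A = 4πr² = 4π × (4.56×10^10)² = 2.61×10^22 m².
From P = σAT⁴, T = (P / σA)^(1/4) = (2.22×10^29 / (5.67×10⁻⁸ × 2.61×10^22))^(1/4).
T = (1.50×10^14)^(1/4) = 3500 K.

T ≈ 3500 K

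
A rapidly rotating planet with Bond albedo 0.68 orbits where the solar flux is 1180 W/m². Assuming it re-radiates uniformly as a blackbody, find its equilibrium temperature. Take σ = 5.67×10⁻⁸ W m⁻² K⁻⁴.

Power absorbed = (1−a)S·πR²; power emitted = 4πR²σT⁴. Equating and cancelling πR²:
T = ((1−a)S / 4σ)^(1/4) = (378 / (4 × 5.67×10⁻⁸))^(1/4) = (1.66×10^9)^(1/4).
T = 202 K.

T ≈ 202 K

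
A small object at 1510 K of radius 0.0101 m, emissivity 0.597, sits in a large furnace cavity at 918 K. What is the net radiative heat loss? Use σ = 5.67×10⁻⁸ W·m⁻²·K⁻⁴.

A = 4πr² = 4π × (0.0101)² = 1.28×10^-3 m².
Q = εσA(T⁴ − T_s⁴). T⁴ − T_s⁴ = (1510)⁴ − (918)⁴ = 5.20×10^12 − 7.10×10^11 = 4.49×10^12 K⁴.
Q = 0.597 × 5.67×10⁻⁸ × 1.28×10^-3 × 4.49×10^12 = 195 W.

Q ≈ 195 W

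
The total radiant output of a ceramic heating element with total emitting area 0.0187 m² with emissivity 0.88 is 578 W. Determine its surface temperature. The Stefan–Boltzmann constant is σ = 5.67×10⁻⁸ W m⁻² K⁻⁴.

From P = εσAT⁴, T = (P / εσA)^(1/4) = (578 / (0.88 × 5.67×10⁻⁸ × 0.0187))^(1/4).
T = (6.19×10^11)^(1/4) = 887 K.

T ≈ 887 K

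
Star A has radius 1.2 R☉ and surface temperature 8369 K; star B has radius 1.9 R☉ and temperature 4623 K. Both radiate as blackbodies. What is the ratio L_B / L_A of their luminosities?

L_B/L_A ≈ 0.233

L = 4πR²σT⁴ ∝ R²T⁴, so L_B/L_A = (1.9/1.2)² × (4623/8369)⁴ = 2.51 × 0.0931 = 0.233.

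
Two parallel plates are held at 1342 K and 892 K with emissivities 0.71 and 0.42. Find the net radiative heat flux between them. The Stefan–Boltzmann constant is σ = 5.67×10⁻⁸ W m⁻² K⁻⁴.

For two large parallel gray plates, q = σ(T₁⁴ − T₂⁴) / (1/ε₁ + 1/ε₂ − 1).
1/ε₁ + 1/ε₂ − 1 = 1/0.71 + 1/0.42 − 1 = 2.789.
T₁⁴ − T₂⁴ = 3.24×10^12 − 6.33×10^11 = 2.61×10^12 K⁴.
q = 5.67×10⁻⁸ × 2.61×10^12 / 2.789 = 53100 W/m².

q ≈ 53100 W/m²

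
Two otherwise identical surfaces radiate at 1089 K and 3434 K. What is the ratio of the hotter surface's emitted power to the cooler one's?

P ∝ T⁴, so the ratio is (3434/1089)⁴ = (3.153)⁴ = 98.9.

ratio ≈ 98.9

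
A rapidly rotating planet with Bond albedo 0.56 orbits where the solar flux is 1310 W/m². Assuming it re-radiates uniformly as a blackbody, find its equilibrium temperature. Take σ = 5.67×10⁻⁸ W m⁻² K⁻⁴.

T ≈ 225 K

Power absorbed = (1−a)S·πR²; power emitted = 4πR²σT⁴. Equating and cancelling πR²:
T = ((1−a)S / 4σ)^(1/4) = (576 / (4 × 5.67×10⁻⁸))^(1/4) = (2.54×10^9)^(1/4).
T = 225 K.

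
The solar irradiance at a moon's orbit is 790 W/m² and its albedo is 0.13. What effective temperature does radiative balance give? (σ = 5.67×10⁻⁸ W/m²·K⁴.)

T ≈ 235 K

Power absorbed = (1−a)S·πR²; power emitted = 4πR²σT⁴. Equating and cancelling πR²:
T = ((1−a)S / 4σ)^(1/4) = (687 / (4 × 5.67×10⁻⁸))^(1/4) = (3.03×10^9)^(1/4).
T = 235 K.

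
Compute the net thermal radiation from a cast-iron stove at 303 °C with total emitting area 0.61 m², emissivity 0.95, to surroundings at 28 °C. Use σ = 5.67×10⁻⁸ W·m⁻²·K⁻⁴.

Q ≈ 3350 W

Convert: 303 °C = 576 K; 28 °C = 301 K.
Q = εσA(T⁴ − T_s⁴). T⁴ − T_s⁴ = (576)⁴ − (301)⁴ = 1.10×10^11 − 8.21×10^9 = 1.02×10^11 K⁴.
Q = 0.95 × 5.67×10⁻⁸ × 0.610 × 1.02×10^11 = 3350 W.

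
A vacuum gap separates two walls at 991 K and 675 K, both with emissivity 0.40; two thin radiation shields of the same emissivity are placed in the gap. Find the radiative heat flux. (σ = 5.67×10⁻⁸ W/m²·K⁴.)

q ≈ 3580 W/m²

Each of the 3 gaps contributes resistance (2/ε − 1) = 2/0.40 − 1 = 4.000; total = 12.00.
q = σ(T₁⁴ − T₂⁴) / 12.00 = 5.67×10⁻⁸ × 7.57×10^11 / 12.00 = 3580 W/m².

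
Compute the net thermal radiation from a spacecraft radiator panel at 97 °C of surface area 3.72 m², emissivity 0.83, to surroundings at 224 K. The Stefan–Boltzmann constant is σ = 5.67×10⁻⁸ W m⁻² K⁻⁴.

Convert: 97 °C = 370 K.
Q = εσA(T⁴ − T_s⁴). T⁴ − T_s⁴ = (370)⁴ − (224)⁴ = 1.87×10^10 − 2.52×10^9 = 1.62×10^10 K⁴.
Q = 0.83 × 5.67×10⁻⁸ × 3.72 × 1.62×10^10 = 2840 W.

Q ≈ 2840 W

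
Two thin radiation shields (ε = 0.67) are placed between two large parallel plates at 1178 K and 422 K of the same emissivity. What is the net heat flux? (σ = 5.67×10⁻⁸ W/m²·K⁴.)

q ≈ 18000 W/m²

Each of the 3 gaps contributes resistance (2/ε − 1) = 2/0.67 − 1 = 1.985; total = 5.955.
q = σ(T₁⁴ − T₂⁴) / 5.955 = 5.67×10⁻⁸ × 1.89×10^12 / 5.955 = 18000 W/m².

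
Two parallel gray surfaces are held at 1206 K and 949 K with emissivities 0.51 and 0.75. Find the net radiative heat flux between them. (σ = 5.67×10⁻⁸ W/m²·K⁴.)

q ≈ 32200 W/m²

For two large parallel gray plates, q = σ(T₁⁴ − T₂⁴) / (1/ε₁ + 1/ε₂ − 1).
1/ε₁ + 1/ε₂ − 1 = 1/0.51 + 1/0.75 − 1 = 2.294.
T₁⁴ − T₂⁴ = 2.12×10^12 − 8.11×10^11 = 1.30×10^12 K⁴.
q = 5.67×10⁻⁸ × 1.30×10^12 / 2.294 = 32200 W/m².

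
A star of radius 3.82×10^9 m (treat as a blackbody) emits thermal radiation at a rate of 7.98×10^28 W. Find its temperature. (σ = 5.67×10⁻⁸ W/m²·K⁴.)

A = 4πr² = 4π × (3.82×10^9)² = 1.83×10^20 m².
From P = σAT⁴, T = (P / σA)^(1/4) = (7.98×10^28 / (5.67×10⁻⁸ × 1.83×10^20))^(1/4).
T = (7.68×10^15)^(1/4) = 9360 K.

T ≈ 9360 K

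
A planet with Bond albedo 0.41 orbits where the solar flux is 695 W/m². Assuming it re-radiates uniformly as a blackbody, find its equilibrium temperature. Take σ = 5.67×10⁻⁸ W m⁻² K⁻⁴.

T ≈ 206 K

Power absorbed = (1−a)S·πR²; power emitted = 4πR²σT⁴. Equating and cancelling πR²:
T = ((1−a)S / 4σ)^(1/4) = (410 / (4 × 5.67×10⁻⁸))^(1/4) = (1.81×10^9)^(1/4).
T = 206 K.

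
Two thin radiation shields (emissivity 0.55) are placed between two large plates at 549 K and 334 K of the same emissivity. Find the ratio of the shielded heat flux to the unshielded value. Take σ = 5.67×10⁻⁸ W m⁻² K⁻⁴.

ratio ≈ 0.333

With N identical shields there are N+1 = 3 gaps in series, each with the same radiative resistance, so the flux falls to 1/(N+1) of its unshielded value.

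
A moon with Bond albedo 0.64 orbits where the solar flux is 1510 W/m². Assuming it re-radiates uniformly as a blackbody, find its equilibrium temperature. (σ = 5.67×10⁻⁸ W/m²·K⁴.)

T ≈ 221 K

Power absorbed = (1−a)S·πR²; power emitted = 4πR²σT⁴. Equating and cancelling πR²:
T = ((1−a)S / 4σ)^(1/4) = (544 / (4 × 5.67×10⁻⁸))^(1/4) = (2.40×10^9)^(1/4).
T = 221 K.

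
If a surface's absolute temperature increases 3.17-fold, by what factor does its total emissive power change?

P ∝ T⁴, so the power scales as (3.17)⁴ = 101.

factor ≈ 101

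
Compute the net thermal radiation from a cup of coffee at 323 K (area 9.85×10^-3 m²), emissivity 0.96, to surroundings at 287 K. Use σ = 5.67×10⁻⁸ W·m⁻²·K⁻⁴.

Q = εσA(T⁴ − T_s⁴). T⁴ − T_s⁴ = (323)⁴ − (287)⁴ = 1.09×10^10 − 6.78×10^9 = 4.10×10^9 K⁴.
Q = 0.96 × 5.67×10⁻⁸ × 9.85×10^-3 × 4.10×10^9 = 2.20 W.

Q ≈ 2.20 W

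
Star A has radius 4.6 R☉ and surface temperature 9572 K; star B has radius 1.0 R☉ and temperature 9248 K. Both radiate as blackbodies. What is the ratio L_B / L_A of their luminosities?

L_B/L_A ≈ 0.0412

L = 4πR²σT⁴ ∝ R²T⁴, so L_B/L_A = (1.0/4.6)² × (9248/9572)⁴ = 0.0473 × 0.871 = 0.0412.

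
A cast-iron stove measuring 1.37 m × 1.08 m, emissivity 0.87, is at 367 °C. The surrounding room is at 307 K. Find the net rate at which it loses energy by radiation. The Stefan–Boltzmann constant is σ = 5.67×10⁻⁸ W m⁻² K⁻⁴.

Q ≈ 11600 W

A = 1.37 × 1.08 = 1.48 m².
Convert: 367 °C = 640 K.
Q = εσA(T⁴ − T_s⁴). T⁴ − T_s⁴ = (640)⁴ − (307)⁴ = 1.68×10^11 − 8.88×10^9 = 1.59×10^11 K⁴.
Q = 0.87 × 5.67×10⁻⁸ × 1.48 × 1.59×10^11 = 11600 W.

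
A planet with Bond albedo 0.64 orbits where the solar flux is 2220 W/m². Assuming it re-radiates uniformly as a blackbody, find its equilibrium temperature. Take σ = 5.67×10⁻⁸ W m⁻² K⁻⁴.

T ≈ 244 K

Power absorbed = (1−a)S·πR²; power emitted = 4πR²σT⁴. Equating and cancelling πR²:
T = ((1−a)S / 4σ)^(1/4) = (799 / (4 × 5.67×10⁻⁸))^(1/4) = (3.52×10^9)^(1/4).
T = 244 K.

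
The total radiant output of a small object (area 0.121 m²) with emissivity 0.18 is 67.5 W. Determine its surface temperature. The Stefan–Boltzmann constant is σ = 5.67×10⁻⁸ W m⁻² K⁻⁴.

T ≈ 484 K

From P = εσAT⁴, T = (P / εσA)^(1/4) = (67.5 / (0.18 × 5.67×10⁻⁸ × 0.121))^(1/4).
T = (5.47×10^10)^(1/4) = 484 K.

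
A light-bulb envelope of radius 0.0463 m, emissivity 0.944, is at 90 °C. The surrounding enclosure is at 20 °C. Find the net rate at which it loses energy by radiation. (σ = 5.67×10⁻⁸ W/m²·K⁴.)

A = 4πr² = 4π × (0.0463)² = 0.0269 m².
Convert: 90 °C = 363 K; 20 °C = 293 K.
Q = εσA(T⁴ − T_s⁴). T⁴ − T_s⁴ = (363)⁴ − (293)⁴ = 1.74×10^10 − 7.37×10^9 = 9.99×10^9 K⁴.
Q = 0.944 × 5.67×10⁻⁸ × 0.0269 × 9.99×10^9 = 14.4 W.

Q ≈ 14.4 W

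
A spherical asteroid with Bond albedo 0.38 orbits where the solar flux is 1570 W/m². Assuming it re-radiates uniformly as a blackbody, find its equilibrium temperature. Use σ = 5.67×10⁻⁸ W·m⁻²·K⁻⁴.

T ≈ 256 K

Power absorbed = (1−a)S·πR²; power emitted = 4πR²σT⁴. Equating and cancelling πR²:
T = ((1−a)S / 4σ)^(1/4) = (973 / (4 × 5.67×10⁻⁸))^(1/4) = (4.29×10^9)^(1/4).
T = 256 K.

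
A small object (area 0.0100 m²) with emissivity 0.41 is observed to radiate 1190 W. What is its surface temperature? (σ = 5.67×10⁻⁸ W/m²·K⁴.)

From P = εσAT⁴, T = (P / εσA)^(1/4) = (1190 / (0.41 × 5.67×10⁻⁸ × 0.0100))^(1/4).
T = (5.12×10^12)^(1/4) = 1500 K.

T ≈ 1500 K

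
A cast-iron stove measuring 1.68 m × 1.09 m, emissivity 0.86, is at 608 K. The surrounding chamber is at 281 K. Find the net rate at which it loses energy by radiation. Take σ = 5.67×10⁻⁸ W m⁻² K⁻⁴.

Q ≈ 11600 W

A = 1.68 × 1.09 = 1.83 m².
Q = εσA(T⁴ − T_s⁴). T⁴ − T_s⁴ = (608)⁴ − (281)⁴ = 1.37×10^11 − 6.23×10^9 = 1.30×10^11 K⁴.
Q = 0.86 × 5.67×10⁻⁸ × 1.83 × 1.30×10^11 = 11600 W.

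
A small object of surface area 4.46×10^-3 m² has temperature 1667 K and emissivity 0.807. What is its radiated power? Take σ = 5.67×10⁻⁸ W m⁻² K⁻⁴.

Stefan–Boltzmann: P = εσAT⁴ = 0.807 × 5.67×10⁻⁸ × 4.46×10^-3 × (1667)⁴ = 0.807 × 5.67×10⁻⁸ × 4.46×10^-3 × 7.72×10^12.
P = 1580 W.

P ≈ 1580 W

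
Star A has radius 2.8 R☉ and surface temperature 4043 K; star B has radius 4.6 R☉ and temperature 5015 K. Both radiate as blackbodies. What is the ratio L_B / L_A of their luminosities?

L_B/L_A ≈ 6.39

L = 4πR²σT⁴ ∝ R²T⁴, so L_B/L_A = (4.6/2.8)² × (5015/4043)⁴ = 2.70 × 2.37 = 6.39.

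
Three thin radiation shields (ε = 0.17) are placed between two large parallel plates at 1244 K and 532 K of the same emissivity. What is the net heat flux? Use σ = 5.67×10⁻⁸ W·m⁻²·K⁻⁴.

q ≈ 3050 W/m²

Each of the 4 gaps contributes resistance (2/ε − 1) = 2/0.17 − 1 = 10.76; total = 43.06.
q = σ(T₁⁴ − T₂⁴) / 43.06 = 5.67×10⁻⁸ × 2.31×10^12 / 43.06 = 3050 W/m².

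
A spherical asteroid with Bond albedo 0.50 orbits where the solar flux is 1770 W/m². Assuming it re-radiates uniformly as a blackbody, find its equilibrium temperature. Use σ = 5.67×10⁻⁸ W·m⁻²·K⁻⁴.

Power absorbed = (1−a)S·πR²; power emitted = 4πR²σT⁴. Equating and cancelling πR²:
T = ((1−a)S / 4σ)^(1/4) = (885 / (4 × 5.67×10⁻⁸))^(1/4) = (3.90×10^9)^(1/4).
T = 250 K.

T ≈ 250 K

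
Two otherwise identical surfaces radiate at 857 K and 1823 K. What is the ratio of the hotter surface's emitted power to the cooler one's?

P ∝ T⁴, so the ratio is (1823/857)⁴ = (2.127)⁴ = 20.5.

ratio ≈ 20.5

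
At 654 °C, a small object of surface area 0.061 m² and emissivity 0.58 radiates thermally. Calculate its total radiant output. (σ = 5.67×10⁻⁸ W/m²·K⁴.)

P ≈ 1480 W

654 °C = 927 K.
P = εσAT⁴ = 0.58 × 5.67×10⁻⁸ × 0.0610 × (927)⁴ = 0.58 × 5.67×10⁻⁸ × 0.0610 × 7.38×10^11.
P = 1480 W.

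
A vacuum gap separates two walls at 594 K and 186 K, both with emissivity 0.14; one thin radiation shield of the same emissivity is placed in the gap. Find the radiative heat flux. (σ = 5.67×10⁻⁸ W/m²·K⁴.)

q ≈ 263 W/m²

Each of the 2 gaps contributes resistance (2/ε − 1) = 2/0.14 − 1 = 13.29; total = 26.57.
q = σ(T₁⁴ − T₂⁴) / 26.57 = 5.67×10⁻⁸ × 1.23×10^11 / 26.57 = 263 W/m².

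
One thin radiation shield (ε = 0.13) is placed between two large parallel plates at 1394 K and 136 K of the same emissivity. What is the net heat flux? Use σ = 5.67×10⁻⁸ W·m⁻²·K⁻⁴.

Each of the 2 gaps contributes resistance (2/ε − 1) = 2/0.13 − 1 = 14.38; total = 28.77.
q = σ(T₁⁴ − T₂⁴) / 28.77 = 5.67×10⁻⁸ × 3.78×10^12 / 28.77 = 7440 W/m².

q ≈ 7440 W/m²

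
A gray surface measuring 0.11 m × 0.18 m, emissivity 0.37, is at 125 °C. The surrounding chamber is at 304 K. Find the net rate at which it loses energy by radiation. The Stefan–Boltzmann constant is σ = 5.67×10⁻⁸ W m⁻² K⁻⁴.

Q ≈ 6.88 W

A = 0.11 × 0.18 = 0.0198 m².
Convert: 125 °C = 398 K.
Q = εσA(T⁴ − T_s⁴). T⁴ − T_s⁴ = (398)⁴ − (304)⁴ = 2.51×10^10 − 8.54×10^9 = 1.66×10^10 K⁴.
Q = 0.37 × 5.67×10⁻⁸ × 0.0198 × 1.66×10^10 = 6.88 W.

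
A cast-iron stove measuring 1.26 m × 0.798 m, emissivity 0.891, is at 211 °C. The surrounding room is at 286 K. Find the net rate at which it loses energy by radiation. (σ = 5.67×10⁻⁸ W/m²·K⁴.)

A = 1.26 × 0.798 = 1.01 m².
Convert: 211 °C = 484 K.
Q = εσA(T⁴ − T_s⁴). T⁴ − T_s⁴ = (484)⁴ − (286)⁴ = 5.49×10^10 − 6.69×10^9 = 4.82×10^10 K⁴.
Q = 0.891 × 5.67×10⁻⁸ × 1.01 × 4.82×10^10 = 2450 W.

Q ≈ 2450 W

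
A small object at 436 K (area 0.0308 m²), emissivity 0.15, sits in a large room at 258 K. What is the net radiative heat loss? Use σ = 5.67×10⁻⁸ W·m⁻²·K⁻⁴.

Q = εσA(T⁴ − T_s⁴). T⁴ − T_s⁴ = (436)⁴ − (258)⁴ = 3.61×10^10 − 4.43×10^9 = 3.17×10^10 K⁴.
Q = 0.15 × 5.67×10⁻⁸ × 0.0308 × 3.17×10^10 = 8.31 W.

Q ≈ 8.31 W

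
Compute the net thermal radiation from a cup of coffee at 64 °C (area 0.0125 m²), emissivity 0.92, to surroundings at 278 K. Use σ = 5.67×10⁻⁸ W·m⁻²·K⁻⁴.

Convert: 64 °C = 337 K.
Q = εσA(T⁴ − T_s⁴). T⁴ − T_s⁴ = (337)⁴ − (278)⁴ = 1.29×10^10 − 5.97×10^9 = 6.93×10^9 K⁴.
Q = 0.92 × 5.67×10⁻⁸ × 0.0125 × 6.93×10^9 = 4.52 W.

Q ≈ 4.52 W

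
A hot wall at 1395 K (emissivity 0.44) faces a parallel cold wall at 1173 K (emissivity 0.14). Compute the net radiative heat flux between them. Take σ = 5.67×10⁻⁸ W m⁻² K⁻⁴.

q ≈ 12800 W/m²

For two large parallel gray plates, q = σ(T₁⁴ − T₂⁴) / (1/ε₁ + 1/ε₂ − 1).
1/ε₁ + 1/ε₂ − 1 = 1/0.44 + 1/0.14 − 1 = 8.416.
T₁⁴ − T₂⁴ = 3.79×10^12 − 1.89×10^12 = 1.89×10^12 K⁴.
q = 5.67×10⁻⁸ × 1.89×10^12 / 8.416 = 12800 W/m².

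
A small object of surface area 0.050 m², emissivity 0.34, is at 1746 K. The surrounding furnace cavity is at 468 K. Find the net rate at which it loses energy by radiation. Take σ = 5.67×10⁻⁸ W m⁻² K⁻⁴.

Q ≈ 8910 W

Q = εσA(T⁴ − T_s⁴). T⁴ − T_s⁴ = (1746)⁴ − (468)⁴ = 9.29×10^12 − 4.80×10^10 = 9.25×10^12 K⁴.
Q = 0.34 × 5.67×10⁻⁸ × 0.0500 × 9.25×10^12 = 8910 W.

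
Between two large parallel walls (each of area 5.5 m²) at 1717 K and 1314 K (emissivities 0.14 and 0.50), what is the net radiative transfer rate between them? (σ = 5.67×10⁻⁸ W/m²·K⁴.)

For two large parallel gray plates, q = σ(T₁⁴ − T₂⁴) / (1/ε₁ + 1/ε₂ − 1).
1/ε₁ + 1/ε₂ − 1 = 1/0.14 + 1/0.50 − 1 = 8.143.
T₁⁴ − T₂⁴ = 8.69×10^12 − 2.98×10^12 = 5.71×10^12 K⁴.
q = 5.67×10⁻⁸ × 5.71×10^12 / 8.143 = 39800 W/m².
Q = q·A = 39800 × 5.5 = 2.19×10^5 W.

Q ≈ 2.19×10^5 W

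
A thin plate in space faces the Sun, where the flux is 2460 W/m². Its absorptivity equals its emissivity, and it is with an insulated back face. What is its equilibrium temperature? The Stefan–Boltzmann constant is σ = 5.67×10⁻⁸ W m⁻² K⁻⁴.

T ≈ 456 K

Absorbed flux αS = emitted flux εσT⁴ (one radiating face); with α = ε, T = (S/σ)^(1/4).
T = (2460 / 5.67×10⁻⁸)^(1/4) = (4.34×10^10)^(1/4).
T = 456 K.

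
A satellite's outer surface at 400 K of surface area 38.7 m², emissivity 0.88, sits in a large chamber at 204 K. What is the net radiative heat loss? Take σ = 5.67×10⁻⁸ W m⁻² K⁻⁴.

Q ≈ 46100 W

Q = εσA(T⁴ − T_s⁴). T⁴ − T_s⁴ = (400)⁴ − (204)⁴ = 2.56×10^10 − 1.73×10^9 = 2.39×10^10 K⁴.
Q = 0.88 × 5.67×10⁻⁸ × 38.7 × 2.39×10^10 = 46100 W.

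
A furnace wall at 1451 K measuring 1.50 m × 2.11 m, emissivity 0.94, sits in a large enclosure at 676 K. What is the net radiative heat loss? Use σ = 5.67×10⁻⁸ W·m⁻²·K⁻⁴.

Q ≈ 7.13×10^5 W

A = 1.50 × 2.11 = 3.17 m².
Q = εσA(T⁴ − T_s⁴). T⁴ − T_s⁴ = (1451)⁴ − (676)⁴ = 4.43×10^12 − 2.09×10^11 = 4.22×10^12 K⁴.
Q = 0.94 × 5.67×10⁻⁸ × 3.17 × 4.22×10^12 = 7.13×10^5 W.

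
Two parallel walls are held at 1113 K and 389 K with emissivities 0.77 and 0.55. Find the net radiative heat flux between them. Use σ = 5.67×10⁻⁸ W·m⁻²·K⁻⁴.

For two large parallel gray plates, q = σ(T₁⁴ − T₂⁴) / (1/ε₁ + 1/ε₂ − 1).
1/ε₁ + 1/ε₂ − 1 = 1/0.77 + 1/0.55 − 1 = 2.117.
T₁⁴ − T₂⁴ = 1.53×10^12 − 2.29×10^10 = 1.51×10^12 K⁴.
q = 5.67×10⁻⁸ × 1.51×10^12 / 2.117 = 40500 W/m².

q ≈ 40500 W/m²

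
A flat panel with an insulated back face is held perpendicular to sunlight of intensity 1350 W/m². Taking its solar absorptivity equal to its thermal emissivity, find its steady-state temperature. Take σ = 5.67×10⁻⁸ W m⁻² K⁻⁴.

T ≈ 393 K

Absorbed flux αS = emitted flux εσT⁴ (one radiating face); with α = ε, T = (S/σ)^(1/4).
T = (1350 / 5.67×10⁻⁸)^(1/4) = (2.38×10^10)^(1/4).
T = 393 K.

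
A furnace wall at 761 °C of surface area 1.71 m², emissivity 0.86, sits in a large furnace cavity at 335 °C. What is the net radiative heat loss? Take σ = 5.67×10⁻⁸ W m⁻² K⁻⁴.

Convert: 761 °C = 1034 K; 335 °C = 608 K.
Q = εσA(T⁴ − T_s⁴). T⁴ − T_s⁴ = (1034)⁴ − (608)⁴ = 1.14×10^12 − 1.37×10^11 = 1.01×10^12 K⁴.
Q = 0.86 × 5.67×10⁻⁸ × 1.71 × 1.01×10^12 = 83900 W.

Q ≈ 83900 W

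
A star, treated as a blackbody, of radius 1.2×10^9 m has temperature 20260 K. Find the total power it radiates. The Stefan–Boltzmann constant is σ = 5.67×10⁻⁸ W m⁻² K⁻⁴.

P ≈ 1.73×10^29 W

A = 4πr² = 4π × (1.2×10^9)² = 1.81×10^19 m².
P = σAT⁴ = 5.67×10⁻⁸ × 1.81×10^19 × (20260)⁴ = 5.67×10⁻⁸ × 1.81×10^19 × 1.68×10^17.
P = 1.73×10^29 W.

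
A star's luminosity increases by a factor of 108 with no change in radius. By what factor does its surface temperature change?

P ∝ T⁴ ⇒ T ∝ P^(1/4), so T scales by (108)^(1/4) = 3.22.

factor ≈ 3.22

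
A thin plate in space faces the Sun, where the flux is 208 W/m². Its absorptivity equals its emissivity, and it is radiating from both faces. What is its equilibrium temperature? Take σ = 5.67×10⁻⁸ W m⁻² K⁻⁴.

Absorbed flux αS = emitted flux 2εσT⁴ per unit area; with α = ε this gives T = (S/2σ)^(1/4).
T = (208 / (2 × 5.67×10⁻⁸))^(1/4) = (1.83×10^9)^(1/4).
T = 207 K.

T ≈ 207 K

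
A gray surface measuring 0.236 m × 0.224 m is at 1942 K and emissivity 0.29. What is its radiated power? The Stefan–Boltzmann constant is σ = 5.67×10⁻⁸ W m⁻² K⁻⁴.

P ≈ 12400 W

A = 0.236 × 0.224 = 0.0529 m².
Stefan–Boltzmann: P = εσAT⁴ = 0.29 × 5.67×10⁻⁸ × 0.0529 × (1942)⁴ = 0.29 × 5.67×10⁻⁸ × 0.0529 × 1.42×10^13.
P = 12400 W.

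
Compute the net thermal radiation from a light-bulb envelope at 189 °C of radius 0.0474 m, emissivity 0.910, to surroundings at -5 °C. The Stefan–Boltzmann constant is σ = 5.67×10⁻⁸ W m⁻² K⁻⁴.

A = 4πr² = 4π × (0.0474)² = 0.0282 m².
Convert: 189 °C = 462 K; -5 °C = 268 K.
Q = εσA(T⁴ − T_s⁴). T⁴ − T_s⁴ = (462)⁴ − (268)⁴ = 4.56×10^10 − 5.16×10^9 = 4.04×10^10 K⁴.
Q = 0.910 × 5.67×10⁻⁸ × 0.0282 × 4.04×10^10 = 58.9 W.

Q ≈ 58.9 W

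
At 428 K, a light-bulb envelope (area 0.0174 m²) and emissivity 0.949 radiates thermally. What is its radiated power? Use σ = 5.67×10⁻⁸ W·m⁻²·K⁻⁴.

Stefan–Boltzmann: P = εσAT⁴ = 0.949 × 5.67×10⁻⁸ × 0.0174 × (428)⁴ = 0.949 × 5.67×10⁻⁸ × 0.0174 × 3.36×10^10.
P = 31.4 W.

P ≈ 31.4 W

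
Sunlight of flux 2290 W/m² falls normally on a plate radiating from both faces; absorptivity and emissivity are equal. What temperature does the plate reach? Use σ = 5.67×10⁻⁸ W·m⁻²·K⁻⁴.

T ≈ 377 K

Absorbed flux αS = emitted flux 2εσT⁴ per unit area; with α = ε this gives T = (S/2σ)^(1/4).
T = (2290 / (2 × 5.67×10⁻⁸))^(1/4) = (2.02×10^10)^(1/4).
T = 377 K.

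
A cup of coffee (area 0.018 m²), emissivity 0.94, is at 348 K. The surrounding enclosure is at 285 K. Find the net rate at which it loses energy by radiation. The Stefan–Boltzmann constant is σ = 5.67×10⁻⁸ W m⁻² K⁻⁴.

Q = εσA(T⁴ − T_s⁴). T⁴ − T_s⁴ = (348)⁴ − (285)⁴ = 1.47×10^10 − 6.60×10^9 = 8.07×10^9 K⁴.
Q = 0.94 × 5.67×10⁻⁸ × 0.0180 × 8.07×10^9 = 7.74 W.

Q ≈ 7.74 W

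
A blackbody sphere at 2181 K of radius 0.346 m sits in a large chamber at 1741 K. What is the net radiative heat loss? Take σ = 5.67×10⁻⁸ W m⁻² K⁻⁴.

Q ≈ 1.15×10^6 W

A = 4πr² = 4π × (0.346)² = 1.50 m².
Q = σA(T⁴ − T_s⁴). T⁴ − T_s⁴ = (2181)⁴ − (1741)⁴ = 2.26×10^13 − 9.19×10^12 = 1.34×10^13 K⁴.
Q = 5.67×10⁻⁸ × 1.50 × 1.34×10^13 = 1.15×10^6 W.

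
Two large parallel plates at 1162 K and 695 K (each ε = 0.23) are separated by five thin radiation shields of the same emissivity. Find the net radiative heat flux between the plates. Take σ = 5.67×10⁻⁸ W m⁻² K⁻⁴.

q ≈ 1950 W/m²

Each of the 6 gaps contributes resistance (2/ε − 1) = 2/0.23 − 1 = 7.696; total = 46.17.
q = σ(T₁⁴ − T₂⁴) / 46.17 = 5.67×10⁻⁸ × 1.59×10^12 / 46.17 = 1950 W/m².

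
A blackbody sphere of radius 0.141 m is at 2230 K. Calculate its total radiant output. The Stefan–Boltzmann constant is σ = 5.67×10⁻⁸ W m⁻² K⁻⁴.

A = 4πr² = 4π × (0.141)² = 0.250 m².
P = σAT⁴ = 5.67×10⁻⁸ × 0.250 × (2230)⁴ = 5.67×10⁻⁸ × 0.250 × 2.47×10^13.
P = 3.50×10^5 W.

P ≈ 3.50×10^5 W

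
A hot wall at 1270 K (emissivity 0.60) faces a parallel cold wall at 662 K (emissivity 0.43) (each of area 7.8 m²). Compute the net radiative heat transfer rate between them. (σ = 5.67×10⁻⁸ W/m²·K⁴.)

For two large parallel gray plates, q = σ(T₁⁴ − T₂⁴) / (1/ε₁ + 1/ε₂ − 1).
1/ε₁ + 1/ε₂ − 1 = 1/0.60 + 1/0.43 − 1 = 2.992.
T₁⁴ − T₂⁴ = 2.60×10^12 − 1.92×10^11 = 2.41×10^12 K⁴.
q = 5.67×10⁻⁸ × 2.41×10^12 / 2.992 = 45700 W/m².
Q = q·A = 45700 × 7.8 = 3.56×10^5 W.

Q ≈ 3.56×10^5 W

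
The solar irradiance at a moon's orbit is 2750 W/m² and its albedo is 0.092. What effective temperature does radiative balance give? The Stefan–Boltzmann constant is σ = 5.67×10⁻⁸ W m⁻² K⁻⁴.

T ≈ 324 K

Power absorbed = (1−a)S·πR²; power emitted = 4πR²σT⁴. Equating and cancelling πR²:
T = ((1−a)S / 4σ)^(1/4) = (2500 / (4 × 5.67×10⁻⁸))^(1/4) = (1.10×10^10)^(1/4).
T = 324 K.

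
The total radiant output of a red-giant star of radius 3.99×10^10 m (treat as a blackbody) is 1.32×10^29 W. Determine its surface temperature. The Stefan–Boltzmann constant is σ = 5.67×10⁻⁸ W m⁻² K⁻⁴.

A = 4πr² = 4π × (3.99×10^10)² = 2.00×10^22 m².
From P = σAT⁴, T = (P / σA)^(1/4) = (1.32×10^29 / (5.67×10⁻⁸ × 2.00×10^22))^(1/4).
T = (1.16×10^14)^(1/4) = 3280 K.

T ≈ 3280 K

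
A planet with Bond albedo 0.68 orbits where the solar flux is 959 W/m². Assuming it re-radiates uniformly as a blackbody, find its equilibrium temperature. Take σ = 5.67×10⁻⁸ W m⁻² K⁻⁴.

Power absorbed = (1−a)S·πR²; power emitted = 4πR²σT⁴. Equating and cancelling πR²:
T = ((1−a)S / 4σ)^(1/4) = (307 / (4 × 5.67×10⁻⁸))^(1/4) = (1.35×10^9)^(1/4).
T = 192 K.

T ≈ 192 K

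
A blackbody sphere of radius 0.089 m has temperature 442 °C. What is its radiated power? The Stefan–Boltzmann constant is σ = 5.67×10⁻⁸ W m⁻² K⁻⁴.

P ≈ 1480 W

A = 4πr² = 4π × (0.089)² = 0.0995 m².
442 °C = 715 K.
P = σAT⁴ = 5.67×10⁻⁸ × 0.0995 × (715)⁴ = 5.67×10⁻⁸ × 0.0995 × 2.61×10^11.
P = 1480 W.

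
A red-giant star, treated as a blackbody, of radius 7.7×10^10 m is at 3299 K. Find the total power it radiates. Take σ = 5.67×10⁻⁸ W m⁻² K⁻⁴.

P ≈ 5.00×10^29 W

A = 4πr² = 4π × (7.7×10^10)² = 7.45×10^22 m².
P = σAT⁴ = 5.67×10⁻⁸ × 7.45×10^22 × (3299)⁴ = 5.67×10⁻⁸ × 7.45×10^22 × 1.18×10^14.
P = 5.00×10^29 W.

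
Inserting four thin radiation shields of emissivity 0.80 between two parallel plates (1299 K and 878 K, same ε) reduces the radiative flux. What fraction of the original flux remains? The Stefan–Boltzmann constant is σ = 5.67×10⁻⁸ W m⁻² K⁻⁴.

ratio ≈ 0.200

With N identical shields there are N+1 = 5 gaps in series, each with the same radiative resistance, so the flux falls to 1/(N+1) of its unshielded value.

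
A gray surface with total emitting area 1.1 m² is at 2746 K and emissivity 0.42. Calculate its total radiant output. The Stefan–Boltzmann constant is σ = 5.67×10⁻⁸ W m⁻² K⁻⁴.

P ≈ 1.49×10^6 W

Stefan–Boltzmann: P = εσAT⁴ = 0.42 × 5.67×10⁻⁸ × 1.10 × (2746)⁴ = 0.42 × 5.67×10⁻⁸ × 1.10 × 5.69×10^13.
P = 1.49×10^6 W.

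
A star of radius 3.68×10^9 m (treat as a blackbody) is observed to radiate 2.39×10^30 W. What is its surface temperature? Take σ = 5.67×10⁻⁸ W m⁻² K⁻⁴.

T ≈ 22300 K

A = 4πr² = 4π × (3.68×10^9)² = 1.70×10^20 m².
From P = σAT⁴, T = (P / σA)^(1/4) = (2.39×10^30 / (5.67×10⁻⁸ × 1.70×10^20))^(1/4).
T = (2.48×10^17)^(1/4) = 22300 K.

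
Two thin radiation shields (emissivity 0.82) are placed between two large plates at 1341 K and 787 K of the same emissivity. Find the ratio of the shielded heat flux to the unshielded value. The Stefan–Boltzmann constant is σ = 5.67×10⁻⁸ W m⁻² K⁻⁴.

ratio ≈ 0.333

With N identical shields there are N+1 = 3 gaps in series, each with the same radiative resistance, so the flux falls to 1/(N+1) of its unshielded value.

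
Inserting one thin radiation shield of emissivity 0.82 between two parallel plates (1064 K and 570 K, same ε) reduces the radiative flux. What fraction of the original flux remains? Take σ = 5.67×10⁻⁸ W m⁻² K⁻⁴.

ratio ≈ 0.500

With N identical shields there are N+1 = 2 gaps in series, each with the same radiative resistance, so the flux falls to 1/(N+1) of its unshielded value.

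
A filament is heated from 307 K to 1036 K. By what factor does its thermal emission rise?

ratio ≈ 130

P ∝ T⁴, so the ratio is (1036/307)⁴ = (3.375)⁴ = 130.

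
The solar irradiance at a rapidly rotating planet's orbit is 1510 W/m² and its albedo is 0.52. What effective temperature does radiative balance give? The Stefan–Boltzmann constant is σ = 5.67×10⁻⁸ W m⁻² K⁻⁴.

T ≈ 238 K

Power absorbed = (1−a)S·πR²; power emitted = 4πR²σT⁴. Equating and cancelling πR²:
T = ((1−a)S / 4σ)^(1/4) = (725 / (4 × 5.67×10⁻⁸))^(1/4) = (3.20×10^9)^(1/4).
T = 238 K.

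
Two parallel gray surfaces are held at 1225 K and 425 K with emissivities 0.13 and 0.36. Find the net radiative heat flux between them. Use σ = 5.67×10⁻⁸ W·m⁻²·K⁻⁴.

q ≈ 13300 W/m²

For two large parallel gray plates, q = σ(T₁⁴ − T₂⁴) / (1/ε₁ + 1/ε₂ − 1).
1/ε₁ + 1/ε₂ − 1 = 1/0.13 + 1/0.36 − 1 = 9.470.
T₁⁴ − T₂⁴ = 2.25×10^12 − 3.26×10^10 = 2.22×10^12 K⁴.
q = 5.67×10⁻⁸ × 2.22×10^12 / 9.470 = 13300 W/m².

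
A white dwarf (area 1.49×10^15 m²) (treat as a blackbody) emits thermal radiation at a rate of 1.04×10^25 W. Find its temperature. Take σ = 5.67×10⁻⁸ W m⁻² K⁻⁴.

From P = σAT⁴, T = (P / σA)^(1/4) = (1.04×10^25 / (5.67×10⁻⁸ × 1.49×10^15))^(1/4).
T = (1.23×10^17)^(1/4) = 18700 K.

T ≈ 18700 K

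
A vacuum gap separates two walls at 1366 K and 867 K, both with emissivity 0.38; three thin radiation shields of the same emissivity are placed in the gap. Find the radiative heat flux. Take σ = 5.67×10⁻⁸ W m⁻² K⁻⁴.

q ≈ 9700 W/m²

Each of the 4 gaps contributes resistance (2/ε − 1) = 2/0.38 − 1 = 4.263; total = 17.05.
q = σ(T₁⁴ − T₂⁴) / 17.05 = 5.67×10⁻⁸ × 2.92×10^12 / 17.05 = 9700 W/m².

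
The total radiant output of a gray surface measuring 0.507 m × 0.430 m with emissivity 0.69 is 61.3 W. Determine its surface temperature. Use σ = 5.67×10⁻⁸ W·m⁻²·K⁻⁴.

A = 0.507 × 0.430 = 0.218 m².
From P = εσAT⁴, T = (P / εσA)^(1/4) = (61.3 / (0.69 × 5.67×10⁻⁸ × 0.218))^(1/4).
T = (7.19×10^9)^(1/4) = 291 K.

T ≈ 291 K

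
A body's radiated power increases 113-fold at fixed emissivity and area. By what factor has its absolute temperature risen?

P ∝ T⁴ ⇒ T ∝ P^(1/4), so T scales by (113)^(1/4) = 3.26.

factor ≈ 3.26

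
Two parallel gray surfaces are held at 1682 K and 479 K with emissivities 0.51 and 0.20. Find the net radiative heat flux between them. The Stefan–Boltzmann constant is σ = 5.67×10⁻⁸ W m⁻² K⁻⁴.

q ≈ 75600 W/m²

For two large parallel gray plates, q = σ(T₁⁴ − T₂⁴) / (1/ε₁ + 1/ε₂ − 1).
1/ε₁ + 1/ε₂ − 1 = 1/0.51 + 1/0.20 − 1 = 5.961.
T₁⁴ − T₂⁴ = 8.00×10^12 − 5.26×10^10 = 7.95×10^12 K⁴.
q = 5.67×10⁻⁸ × 7.95×10^12 / 5.961 = 75600 W/m².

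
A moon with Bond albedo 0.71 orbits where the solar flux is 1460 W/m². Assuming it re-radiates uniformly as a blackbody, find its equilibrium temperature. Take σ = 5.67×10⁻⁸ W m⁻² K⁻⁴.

Power absorbed = (1−a)S·πR²; power emitted = 4πR²σT⁴. Equating and cancelling πR²:
T = ((1−a)S / 4σ)^(1/4) = (423 / (4 × 5.67×10⁻⁸))^(1/4) = (1.87×10^9)^(1/4).
T = 208 K.

T ≈ 208 K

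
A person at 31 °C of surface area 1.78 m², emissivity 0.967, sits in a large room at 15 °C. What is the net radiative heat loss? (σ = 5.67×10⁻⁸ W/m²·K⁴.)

Q ≈ 162 W

Convert: 31 °C = 304 K; 15 °C = 288 K.
Q = εσA(T⁴ − T_s⁴). T⁴ − T_s⁴ = (304)⁴ − (288)⁴ = 8.54×10^9 − 6.88×10^9 = 1.66×10^9 K⁴.
Q = 0.967 × 5.67×10⁻⁸ × 1.78 × 1.66×10^9 = 162 W.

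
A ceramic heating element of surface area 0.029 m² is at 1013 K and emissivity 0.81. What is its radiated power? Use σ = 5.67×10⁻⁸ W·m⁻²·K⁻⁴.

P ≈ 1400 W

Stefan–Boltzmann: P = εσAT⁴ = 0.81 × 5.67×10⁻⁸ × 0.0290 × (1013)⁴ = 0.81 × 5.67×10⁻⁸ × 0.0290 × 1.05×10^12.
P = 1400 W.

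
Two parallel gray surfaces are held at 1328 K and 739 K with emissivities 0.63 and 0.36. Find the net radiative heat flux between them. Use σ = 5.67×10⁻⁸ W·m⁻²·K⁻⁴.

q ≈ 47400 W/m²

For two large parallel gray plates, q = σ(T₁⁴ − T₂⁴) / (1/ε₁ + 1/ε₂ − 1).
1/ε₁ + 1/ε₂ − 1 = 1/0.63 + 1/0.36 − 1 = 3.365.
T₁⁴ − T₂⁴ = 3.11×10^12 − 2.98×10^11 = 2.81×10^12 K⁴.
q = 5.67×10⁻⁸ × 2.81×10^12 / 3.365 = 47400 W/m².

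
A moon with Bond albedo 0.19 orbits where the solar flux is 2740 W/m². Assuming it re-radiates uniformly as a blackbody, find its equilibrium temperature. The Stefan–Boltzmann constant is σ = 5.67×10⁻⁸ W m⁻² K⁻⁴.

T ≈ 315 K

Power absorbed = (1−a)S·πR²; power emitted = 4πR²σT⁴. Equating and cancelling πR²:
T = ((1−a)S / 4σ)^(1/4) = (2220 / (4 × 5.67×10⁻⁸))^(1/4) = (9.79×10^9)^(1/4).
T = 315 K.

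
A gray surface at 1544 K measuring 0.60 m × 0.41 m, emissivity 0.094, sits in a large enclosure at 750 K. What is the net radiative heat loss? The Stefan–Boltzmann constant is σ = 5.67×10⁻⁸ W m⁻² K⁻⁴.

Q ≈ 7040 W

A = 0.60 × 0.41 = 0.246 m².
Q = εσA(T⁴ − T_s⁴). T⁴ − T_s⁴ = (1544)⁴ − (750)⁴ = 5.68×10^12 − 3.16×10^11 = 5.37×10^12 K⁴.
Q = 0.094 × 5.67×10⁻⁸ × 0.246 × 5.37×10^12 = 7040 W.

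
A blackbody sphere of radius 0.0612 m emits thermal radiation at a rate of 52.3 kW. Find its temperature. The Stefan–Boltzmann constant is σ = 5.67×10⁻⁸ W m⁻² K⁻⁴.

T ≈ 2100 K

A = 4πr² = 4π × (0.0612)² = 0.0471 m².
From P = σAT⁴, T = (P / σA)^(1/4) = (52300 / (5.67×10⁻⁸ × 0.0471))^(1/4).
T = (1.96×10^13)^(1/4) = 2100 K.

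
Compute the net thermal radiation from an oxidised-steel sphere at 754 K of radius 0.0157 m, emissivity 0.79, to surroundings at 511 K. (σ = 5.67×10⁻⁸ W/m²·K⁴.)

Q ≈ 35.4 W

A = 4πr² = 4π × (0.0157)² = 3.10×10^-3 m².
Q = εσA(T⁴ − T_s⁴). T⁴ − T_s⁴ = (754)⁴ − (511)⁴ = 3.23×10^11 − 6.82×10^10 = 2.55×10^11 K⁴.
Q = 0.79 × 5.67×10⁻⁸ × 3.10×10^-3 × 2.55×10^11 = 35.4 W.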